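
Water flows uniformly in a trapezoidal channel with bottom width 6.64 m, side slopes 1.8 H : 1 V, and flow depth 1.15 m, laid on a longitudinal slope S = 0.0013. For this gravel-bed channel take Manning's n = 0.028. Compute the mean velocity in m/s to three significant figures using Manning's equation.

A = (b + z·y)·y = (6.64 + 1.8×1.15)×1.15 = 10.02 m²
P = b + 2y√(1+z²) = 6.64 + 2×1.15×√(1+1.8²) = 11.38 m
R = A/P = 10.02/11.38 = 0.8805 m
Q = (1/n)·A·R^(2/3)·S^(1/2) = (1/0.028) × 10.02 × 0.8805^(2/3) × 0.0013^(1/2) = 11.85 m³/s
V = Q/A = 11.85/10.02 = 1.183 m/s

1.18 m/s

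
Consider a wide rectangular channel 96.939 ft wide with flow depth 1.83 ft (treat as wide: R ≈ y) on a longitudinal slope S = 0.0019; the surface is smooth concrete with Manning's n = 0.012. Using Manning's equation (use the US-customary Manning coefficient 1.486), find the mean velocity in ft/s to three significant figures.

A = b·y = 96.939 × 1.83 = 177.4 ft²
Wide channel: R ≈ y = 1.83 ft
Q = (1.486/n)·A·R^(2/3)·S^(1/2) = (1.486/0.012) × 177.4 × 1.830^(2/3) × 0.0019^(1/2) = 1433 ft³/s
V = Q/A = 1433/177.4 = 8.076 ft/s

8.08 ft/s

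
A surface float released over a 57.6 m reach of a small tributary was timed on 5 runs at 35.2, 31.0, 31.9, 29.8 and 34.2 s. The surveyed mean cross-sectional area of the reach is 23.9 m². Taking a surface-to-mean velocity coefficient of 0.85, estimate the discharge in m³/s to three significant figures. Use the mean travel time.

t̄ = (35.2 + 31.0 + 31.9 + 29.8 + 34.2) / 5 = 32.42 s
v_surface = L / t̄ = 57.6 / 32.42 = 1.777 m/s
v_mean = 0.85 × 1.777 = 1.510 m/s
Q = A × v_mean = 23.9 × 1.510 = 36.09 m³/s

36.1 m³/s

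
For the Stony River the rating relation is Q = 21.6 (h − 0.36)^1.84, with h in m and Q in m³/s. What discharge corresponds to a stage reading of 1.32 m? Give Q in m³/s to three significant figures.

Q = 21.6 × (1.32 − 0.36)^1.84 = 21.6 × 0.96^1.84 = 20.04 m³/s

20.0 m³/s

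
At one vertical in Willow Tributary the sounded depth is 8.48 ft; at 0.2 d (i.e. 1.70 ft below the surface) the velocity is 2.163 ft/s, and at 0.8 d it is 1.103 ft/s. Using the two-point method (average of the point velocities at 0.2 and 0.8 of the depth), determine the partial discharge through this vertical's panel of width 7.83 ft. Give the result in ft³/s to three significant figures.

108 ft³/s

v̄ = (2.163 + 1.103) / 2 = 1.633 ft/s
q = v̄ × d × w = 1.633 × 8.48 × 7.83 = 108.4 ft³/s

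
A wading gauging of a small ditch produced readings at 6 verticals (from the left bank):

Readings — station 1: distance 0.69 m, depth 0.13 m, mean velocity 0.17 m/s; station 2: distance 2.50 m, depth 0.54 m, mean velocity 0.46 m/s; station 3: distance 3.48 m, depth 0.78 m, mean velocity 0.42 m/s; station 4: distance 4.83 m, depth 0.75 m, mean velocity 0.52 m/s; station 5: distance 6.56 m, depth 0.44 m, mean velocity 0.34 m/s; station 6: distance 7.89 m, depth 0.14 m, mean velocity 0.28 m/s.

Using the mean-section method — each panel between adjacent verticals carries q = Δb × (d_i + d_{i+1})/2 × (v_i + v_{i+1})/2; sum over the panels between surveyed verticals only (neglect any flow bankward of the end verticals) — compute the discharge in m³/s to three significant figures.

1.52 m³/s

Panel 1-2: Δb = 1.81 m, d̄ = (0.13+0.54)/2 = 0.335, v̄ = (0.17+0.46)/2 = 0.315 → q = 1.81×0.335×0.315 = 0.1910 m³/s
Panel 2-3: Δb = 0.98 m, d̄ = (0.54+0.78)/2 = 0.66, v̄ = (0.46+0.42)/2 = 0.44 → q = 0.98×0.66×0.44 = 0.2846 m³/s
Panel 3-4: Δb = 1.35 m, d̄ = (0.78+0.75)/2 = 0.765, v̄ = (0.42+0.52)/2 = 0.47 → q = 1.35×0.765×0.47 = 0.4854 m³/s
Panel 4-5: Δb = 1.73 m, d̄ = (0.75+0.44)/2 = 0.595, v̄ = (0.52+0.34)/2 = 0.43 → q = 1.73×0.595×0.43 = 0.4426 m³/s
Panel 5-6: Δb = 1.33 m, d̄ = (0.44+0.14)/2 = 0.29, v̄ = (0.34+0.28)/2 = 0.31 → q = 1.33×0.29×0.31 = 0.1196 m³/s
Q = Σ q = 1.523 m³/s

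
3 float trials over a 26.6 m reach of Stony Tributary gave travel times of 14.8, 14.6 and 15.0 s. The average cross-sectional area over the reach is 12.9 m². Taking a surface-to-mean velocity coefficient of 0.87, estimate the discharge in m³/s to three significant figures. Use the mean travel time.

t̄ = (14.8 + 14.6 + 15.0) / 3 = 14.8 s
v_surface = L / t̄ = 26.6 / 14.8 = 1.797 m/s
v_mean = 0.87 × 1.797 = 1.564 m/s
Q = A × v_mean = 12.9 × 1.564 = 20.17 m³/s

20.2 m³/s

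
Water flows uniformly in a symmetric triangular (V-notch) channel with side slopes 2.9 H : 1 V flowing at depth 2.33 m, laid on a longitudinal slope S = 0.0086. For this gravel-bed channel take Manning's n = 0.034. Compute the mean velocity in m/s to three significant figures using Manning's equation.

2.91 m/s

A = z·y² = 2.9×2.33² = 15.74 m²
P = 2y√(1+z²) = 2×2.33×√(1+2.9²) = 14.29 m
R = A/P = 15.74/14.29 = 1.101 m
Q = (1/n)·A·R^(2/3)·S^(1/2) = (1/0.034) × 15.74 × 1.101^(2/3) × 0.0086^(1/2) = 45.80 m³/s
V = Q/A = 45.80/15.74 = 2.909 m/s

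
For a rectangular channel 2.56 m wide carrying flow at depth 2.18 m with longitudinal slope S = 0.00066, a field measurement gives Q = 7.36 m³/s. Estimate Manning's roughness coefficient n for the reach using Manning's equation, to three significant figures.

A = b·y = 2.56 × 2.18 = 5.581 m²
P = b + 2y = 2.56 + 2×2.18 = 6.920 m
R = A/P = 5.581/6.920 = 0.8065 m
n = (1/Q)·A·R^(2/3)·S^(1/2) = (1/7.36) × 5.581 × 0.8664 × 0.02569 = 0.01688

0.0169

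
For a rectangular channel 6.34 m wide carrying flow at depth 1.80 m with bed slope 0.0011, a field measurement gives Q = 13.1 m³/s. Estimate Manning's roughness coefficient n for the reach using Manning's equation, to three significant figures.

A = b·y = 6.34 × 1.80 = 11.41 m²
P = b + 2y = 6.34 + 2×1.80 = 9.940 m
R = A/P = 11.41/9.940 = 1.148 m
n = (1/Q)·A·R^(2/3)·S^(1/2) = (1/13.1) × 11.41 × 1.096 × 0.03317 = 0.03168

0.0317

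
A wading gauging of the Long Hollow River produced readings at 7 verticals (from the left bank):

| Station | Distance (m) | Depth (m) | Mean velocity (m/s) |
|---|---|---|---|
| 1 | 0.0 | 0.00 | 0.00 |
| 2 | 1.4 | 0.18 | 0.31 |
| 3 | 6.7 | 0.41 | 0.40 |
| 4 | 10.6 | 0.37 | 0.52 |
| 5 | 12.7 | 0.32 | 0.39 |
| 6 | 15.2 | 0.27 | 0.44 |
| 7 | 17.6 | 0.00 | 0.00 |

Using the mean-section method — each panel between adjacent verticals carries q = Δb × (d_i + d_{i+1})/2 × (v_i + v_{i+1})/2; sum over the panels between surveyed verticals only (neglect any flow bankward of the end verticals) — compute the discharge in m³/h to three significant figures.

Panel 1-2: Δb = 1.4 m, d̄ = (0.00+0.18)/2 = 0.09, v̄ = (0.00+0.31)/2 = 0.155 → q = 1.4×0.09×0.155 = 0.01953 m³/s
Panel 2-3: Δb = 5.3 m, d̄ = (0.18+0.41)/2 = 0.295, v̄ = (0.31+0.40)/2 = 0.355 → q = 5.3×0.295×0.355 = 0.5550 m³/s
Panel 3-4: Δb = 3.9 m, d̄ = (0.41+0.37)/2 = 0.39, v̄ = (0.40+0.52)/2 = 0.46 → q = 3.9×0.39×0.46 = 0.6997 m³/s
Panel 4-5: Δb = 2.1 m, d̄ = (0.37+0.32)/2 = 0.345, v̄ = (0.52+0.39)/2 = 0.455 → q = 2.1×0.345×0.455 = 0.3296 m³/s
Panel 5-6: Δb = 2.5 m, d̄ = (0.32+0.27)/2 = 0.295, v̄ = (0.39+0.44)/2 = 0.415 → q = 2.5×0.295×0.415 = 0.3061 m³/s
Panel 6-7: Δb = 2.4 m, d̄ = (0.27+0.00)/2 = 0.135, v̄ = (0.44+0.00)/2 = 0.22 → q = 2.4×0.135×0.22 = 0.07128 m³/s
Q = Σ q = 1.981 m³/s
= 1.981 × 3600 = 7132 m³/h

7130 m³/h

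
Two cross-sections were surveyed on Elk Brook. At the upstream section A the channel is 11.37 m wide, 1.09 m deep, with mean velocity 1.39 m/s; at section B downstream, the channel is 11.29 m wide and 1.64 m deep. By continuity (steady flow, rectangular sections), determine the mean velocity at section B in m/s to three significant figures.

0.930 m/s

Q = A₁V₁ = (11.37×1.09) × 1.39 = 17.23 m³/s
A₂ = 11.29 × 1.64 = 18.52 m²
V₂ = Q/A₂ = 17.23/18.52 = 0.9304 m/s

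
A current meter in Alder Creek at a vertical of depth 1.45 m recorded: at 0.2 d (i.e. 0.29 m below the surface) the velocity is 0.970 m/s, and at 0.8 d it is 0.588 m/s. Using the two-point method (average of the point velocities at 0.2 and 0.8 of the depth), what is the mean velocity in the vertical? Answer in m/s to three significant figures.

0.779 m/s

v̄ = (0.970 + 0.588) / 2 = 0.7790 m/s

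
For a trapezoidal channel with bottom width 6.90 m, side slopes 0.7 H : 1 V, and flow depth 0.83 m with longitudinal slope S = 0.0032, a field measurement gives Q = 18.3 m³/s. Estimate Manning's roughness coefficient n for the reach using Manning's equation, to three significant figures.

0.0151

A = (b + z·y)·y = (6.90 + 0.7×0.83)×0.83 = 6.209 m²
P = b + 2y√(1+z²) = 6.90 + 2×0.83×√(1+0.7²) = 8.926 m
R = A/P = 6.209/8.926 = 0.6956 m
n = (1/Q)·A·R^(2/3)·S^(1/2) = (1/18.3) × 6.209 × 0.7851 × 0.05657 = 0.01507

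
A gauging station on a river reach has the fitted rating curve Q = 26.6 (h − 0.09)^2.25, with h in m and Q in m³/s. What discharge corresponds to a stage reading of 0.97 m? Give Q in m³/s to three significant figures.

20.0 m³/s

Q = 26.6 × (0.97 − 0.09)^2.25 = 26.6 × 0.88^2.25 = 19.95 m³/s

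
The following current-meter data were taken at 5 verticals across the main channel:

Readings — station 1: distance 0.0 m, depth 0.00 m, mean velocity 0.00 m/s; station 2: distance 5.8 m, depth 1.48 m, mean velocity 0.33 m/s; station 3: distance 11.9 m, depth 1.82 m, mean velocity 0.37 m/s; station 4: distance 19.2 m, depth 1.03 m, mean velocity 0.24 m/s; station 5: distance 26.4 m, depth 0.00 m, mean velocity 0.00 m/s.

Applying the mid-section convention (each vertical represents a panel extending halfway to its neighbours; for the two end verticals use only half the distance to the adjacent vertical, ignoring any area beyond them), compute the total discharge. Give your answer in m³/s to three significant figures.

w_2 = (11.9 − 0.0)/2 = 5.95 m; q_2 = 0.33 × 1.48 × 5.95 = 2.906 m³/s
w_3 = (19.2 − 5.8)/2 = 6.7 m; q_3 = 0.37 × 1.82 × 6.7 = 4.512 m³/s
w_4 = (26.4 − 11.9)/2 = 7.25 m; q_4 = 0.24 × 1.03 × 7.25 = 1.792 m³/s
Stations 1, 5 contribute zero (depth or velocity is 0).
Q = Σ qᵢ = 9.210 m³/s

9.21 m³/s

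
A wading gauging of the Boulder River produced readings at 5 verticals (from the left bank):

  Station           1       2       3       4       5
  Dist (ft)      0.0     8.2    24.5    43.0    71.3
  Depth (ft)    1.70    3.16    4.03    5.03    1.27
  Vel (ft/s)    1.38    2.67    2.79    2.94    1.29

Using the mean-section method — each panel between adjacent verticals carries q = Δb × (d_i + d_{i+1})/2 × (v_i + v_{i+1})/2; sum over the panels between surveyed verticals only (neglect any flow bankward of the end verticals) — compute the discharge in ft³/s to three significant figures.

629 ft³/s

Panel 1-2: Δb = 8.2 ft, d̄ = (1.70+3.16)/2 = 2.43, v̄ = (1.38+2.67)/2 = 2.025 → q = 8.2×2.43×2.025 = 40.35 ft³/s
Panel 2-3: Δb = 16.3 ft, d̄ = (3.16+4.03)/2 = 3.595, v̄ = (2.67+2.79)/2 = 2.73 → q = 16.3×3.595×2.73 = 160.0 ft³/s
Panel 3-4: Δb = 18.5 ft, d̄ = (4.03+5.03)/2 = 4.53, v̄ = (2.79+2.94)/2 = 2.865 → q = 18.5×4.53×2.865 = 240.1 ft³/s
Panel 4-5: Δb = 28.3 ft, d̄ = (5.03+1.27)/2 = 3.15, v̄ = (2.94+1.29)/2 = 2.115 → q = 28.3×3.15×2.115 = 188.5 ft³/s
Q = Σ q = 629.0 ft³/s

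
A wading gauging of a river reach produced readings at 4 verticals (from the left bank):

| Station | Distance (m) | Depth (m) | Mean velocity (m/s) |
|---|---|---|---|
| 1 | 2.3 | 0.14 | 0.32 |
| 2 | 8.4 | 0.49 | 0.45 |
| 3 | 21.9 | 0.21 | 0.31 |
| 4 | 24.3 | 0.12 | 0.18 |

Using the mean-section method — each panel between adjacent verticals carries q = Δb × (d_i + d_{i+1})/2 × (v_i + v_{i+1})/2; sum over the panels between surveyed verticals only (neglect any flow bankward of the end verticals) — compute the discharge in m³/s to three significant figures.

2.63 m³/s

Panel 1-2: Δb = 6.1 m, d̄ = (0.14+0.49)/2 = 0.315, v̄ = (0.32+0.45)/2 = 0.385 → q = 6.1×0.315×0.385 = 0.7398 m³/s
Panel 2-3: Δb = 13.5 m, d̄ = (0.49+0.21)/2 = 0.35, v̄ = (0.45+0.31)/2 = 0.38 → q = 13.5×0.35×0.38 = 1.796 m³/s
Panel 3-4: Δb = 2.4 m, d̄ = (0.21+0.12)/2 = 0.165, v̄ = (0.31+0.18)/2 = 0.245 → q = 2.4×0.165×0.245 = 0.09702 m³/s
Q = Σ q = 2.632 m³/s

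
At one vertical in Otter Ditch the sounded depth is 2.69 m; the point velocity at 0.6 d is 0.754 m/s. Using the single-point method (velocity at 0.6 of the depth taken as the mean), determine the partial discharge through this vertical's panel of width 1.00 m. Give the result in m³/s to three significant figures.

v̄ = v₀.₆ = 0.754 m/s
q = v̄ × d × w = 0.7540 × 2.69 × 1.00 = 2.028 m³/s

2.03 m³/s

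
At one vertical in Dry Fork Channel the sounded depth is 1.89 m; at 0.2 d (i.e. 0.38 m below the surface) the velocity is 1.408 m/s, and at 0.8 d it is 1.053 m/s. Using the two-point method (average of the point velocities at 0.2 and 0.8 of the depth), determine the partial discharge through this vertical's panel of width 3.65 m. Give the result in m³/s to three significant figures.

v̄ = (1.408 + 1.053) / 2 = 1.231 m/s
q = v̄ × d × w = 1.231 × 1.89 × 3.65 = 8.489 m³/s

8.49 m³/s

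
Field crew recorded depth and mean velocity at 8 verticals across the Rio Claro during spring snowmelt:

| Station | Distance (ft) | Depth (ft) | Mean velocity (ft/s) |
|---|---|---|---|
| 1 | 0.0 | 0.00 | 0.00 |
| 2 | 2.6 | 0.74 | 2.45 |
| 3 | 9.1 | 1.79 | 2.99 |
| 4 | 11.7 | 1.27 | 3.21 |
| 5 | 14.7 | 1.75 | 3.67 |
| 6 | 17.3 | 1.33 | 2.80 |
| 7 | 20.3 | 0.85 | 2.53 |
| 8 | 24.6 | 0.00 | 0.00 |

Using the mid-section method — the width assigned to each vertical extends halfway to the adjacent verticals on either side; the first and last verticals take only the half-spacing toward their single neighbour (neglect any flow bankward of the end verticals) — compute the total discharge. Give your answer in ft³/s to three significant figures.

w_2 = (9.1 − 0.0)/2 = 4.55 ft; q_2 = 2.45 × 0.74 × 4.55 = 8.249 ft³/s
w_3 = (11.7 − 2.6)/2 = 4.55 ft; q_3 = 2.99 × 1.79 × 4.55 = 24.35 ft³/s
w_4 = (14.7 − 9.1)/2 = 2.8 ft; q_4 = 3.21 × 1.27 × 2.8 = 11.41 ft³/s
w_5 = (17.3 − 11.7)/2 = 2.8 ft; q_5 = 3.67 × 1.75 × 2.8 = 17.98 ft³/s
w_6 = (20.3 − 14.7)/2 = 2.8 ft; q_6 = 2.80 × 1.33 × 2.8 = 10.43 ft³/s
w_7 = (24.6 − 17.3)/2 = 3.65 ft; q_7 = 2.53 × 0.85 × 3.65 = 7.849 ft³/s
Stations 1, 8 contribute zero (depth or velocity is 0).
Q = Σ qᵢ = 80.28 ft³/s

80.3 ft³/s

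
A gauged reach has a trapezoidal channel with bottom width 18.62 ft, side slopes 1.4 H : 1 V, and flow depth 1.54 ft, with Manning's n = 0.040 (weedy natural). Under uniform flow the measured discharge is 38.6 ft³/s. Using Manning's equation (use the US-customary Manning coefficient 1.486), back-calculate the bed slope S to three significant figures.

0.000716

A = (b + z·y)·y = (18.62 + 1.4×1.54)×1.54 = 32.00 ft²
P = b + 2y√(1+z²) = 18.62 + 2×1.54×√(1+1.4²) = 23.92 ft
R = A/P = 32.00/23.92 = 1.338 ft
S = (Q·n / (1.486·A·R^(2/3)))² = (38.6×0.040 / (1.486×32.00×1.214))² = 0.0007155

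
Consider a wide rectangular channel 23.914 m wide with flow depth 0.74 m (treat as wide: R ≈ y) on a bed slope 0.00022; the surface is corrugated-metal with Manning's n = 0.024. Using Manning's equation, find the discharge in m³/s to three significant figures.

A = b·y = 23.914 × 0.74 = 17.70 m²
Wide channel: R ≈ y = 0.74 m
Q = (1/n)·A·R^(2/3)·S^(1/2) = (1/0.024) × 17.70 × 0.7400^(2/3) × 0.00022^(1/2) = 8.948 m³/s

8.95 m³/s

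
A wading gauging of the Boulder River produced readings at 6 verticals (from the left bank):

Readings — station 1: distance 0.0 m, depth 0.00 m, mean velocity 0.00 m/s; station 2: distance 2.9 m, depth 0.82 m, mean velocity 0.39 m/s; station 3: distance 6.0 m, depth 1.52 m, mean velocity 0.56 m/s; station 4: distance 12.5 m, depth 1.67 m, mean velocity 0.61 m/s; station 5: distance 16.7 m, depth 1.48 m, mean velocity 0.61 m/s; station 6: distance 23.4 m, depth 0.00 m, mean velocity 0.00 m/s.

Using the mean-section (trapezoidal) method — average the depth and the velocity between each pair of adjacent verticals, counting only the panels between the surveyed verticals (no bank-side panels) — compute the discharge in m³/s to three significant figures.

Panel 1-2: Δb = 2.9 m, d̄ = (0.00+0.82)/2 = 0.41, v̄ = (0.00+0.39)/2 = 0.195 → q = 2.9×0.41×0.195 = 0.2319 m³/s
Panel 2-3: Δb = 3.1 m, d̄ = (0.82+1.52)/2 = 1.17, v̄ = (0.39+0.56)/2 = 0.475 → q = 3.1×1.17×0.475 = 1.723 m³/s
Panel 3-4: Δb = 6.5 m, d̄ = (1.52+1.67)/2 = 1.595, v̄ = (0.56+0.61)/2 = 0.585 → q = 6.5×1.595×0.585 = 6.065 m³/s
Panel 4-5: Δb = 4.2 m, d̄ = (1.67+1.48)/2 = 1.575, v̄ = (0.61+0.61)/2 = 0.61 → q = 4.2×1.575×0.61 = 4.035 m³/s
Panel 5-6: Δb = 6.7 m, d̄ = (1.48+0.00)/2 = 0.74, v̄ = (0.61+0.00)/2 = 0.305 → q = 6.7×0.74×0.305 = 1.512 m³/s
Q = Σ q = 13.57 m³/s

13.6 m³/s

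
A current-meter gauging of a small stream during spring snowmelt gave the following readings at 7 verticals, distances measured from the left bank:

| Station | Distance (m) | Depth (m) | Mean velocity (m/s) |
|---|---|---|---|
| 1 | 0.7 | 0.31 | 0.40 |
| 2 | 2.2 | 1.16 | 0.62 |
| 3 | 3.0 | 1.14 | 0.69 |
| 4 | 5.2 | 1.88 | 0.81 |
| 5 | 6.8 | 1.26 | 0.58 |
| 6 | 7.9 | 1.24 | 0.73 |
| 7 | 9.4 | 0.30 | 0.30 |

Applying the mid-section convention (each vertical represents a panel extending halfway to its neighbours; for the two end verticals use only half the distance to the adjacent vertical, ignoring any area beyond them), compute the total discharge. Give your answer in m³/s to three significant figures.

w_1 = (2.2 − 0.7)/2 = 0.75 m; q_1 = 0.40 × 0.31 × 0.75 = 0.09300 m³/s
w_2 = (3.0 − 0.7)/2 = 1.15 m; q_2 = 0.62 × 1.16 × 1.15 = 0.8271 m³/s
w_3 = (5.2 − 2.2)/2 = 1.5 m; q_3 = 0.69 × 1.14 × 1.5 = 1.180 m³/s
w_4 = (6.8 − 3.0)/2 = 1.9 m; q_4 = 0.81 × 1.88 × 1.9 = 2.893 m³/s
w_5 = (7.9 − 5.2)/2 = 1.35 m; q_5 = 0.58 × 1.26 × 1.35 = 0.9866 m³/s
w_6 = (9.4 − 6.8)/2 = 1.3 m; q_6 = 0.73 × 1.24 × 1.3 = 1.177 m³/s
w_7 = (9.4 − 7.9)/2 = 0.75 m; q_7 = 0.30 × 0.30 × 0.75 = 0.06750 m³/s
Q = Σ qᵢ = 7.224 m³/s

7.22 m³/s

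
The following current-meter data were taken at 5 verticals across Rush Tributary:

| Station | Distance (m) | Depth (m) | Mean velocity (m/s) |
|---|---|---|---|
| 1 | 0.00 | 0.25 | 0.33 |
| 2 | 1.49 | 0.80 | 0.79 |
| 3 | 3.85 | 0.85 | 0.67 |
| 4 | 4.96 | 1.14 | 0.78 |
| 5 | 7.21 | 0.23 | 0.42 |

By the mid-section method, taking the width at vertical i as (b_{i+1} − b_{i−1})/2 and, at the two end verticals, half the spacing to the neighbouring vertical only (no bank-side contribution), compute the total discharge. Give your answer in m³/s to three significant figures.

3.87 m³/s

w_1 = (1.49 − 0.00)/2 = 0.745 m; q_1 = 0.33 × 0.25 × 0.745 = 0.06146 m³/s
w_2 = (3.85 − 0.00)/2 = 1.925 m; q_2 = 0.79 × 0.80 × 1.925 = 1.217 m³/s
w_3 = (4.96 − 1.49)/2 = 1.735 m; q_3 = 0.67 × 0.85 × 1.735 = 0.9881 m³/s
w_4 = (7.21 − 3.85)/2 = 1.68 m; q_4 = 0.78 × 1.14 × 1.68 = 1.494 m³/s
w_5 = (7.21 − 4.96)/2 = 1.125 m; q_5 = 0.42 × 0.23 × 1.125 = 0.1087 m³/s
Q = Σ qᵢ = 3.869 m³/s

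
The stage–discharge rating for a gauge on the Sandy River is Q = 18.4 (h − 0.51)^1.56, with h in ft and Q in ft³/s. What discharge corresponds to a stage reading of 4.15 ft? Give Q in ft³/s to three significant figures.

Q = 18.4 × (4.15 − 0.51)^1.56 = 18.4 × 3.64^1.56 = 138.1 ft³/s

138 ft³/s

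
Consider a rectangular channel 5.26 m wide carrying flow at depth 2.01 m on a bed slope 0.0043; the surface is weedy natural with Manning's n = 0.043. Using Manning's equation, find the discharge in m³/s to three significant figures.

A = b·y = 5.26 × 2.01 = 10.57 m²
P = b + 2y = 5.26 + 2×2.01 = 9.280 m
R = A/P = 10.57/9.280 = 1.139 m
Q = (1/n)·A·R^(2/3)·S^(1/2) = (1/0.043) × 10.57 × 1.139^(2/3) × 0.0043^(1/2) = 17.59 m³/s

17.6 m³/s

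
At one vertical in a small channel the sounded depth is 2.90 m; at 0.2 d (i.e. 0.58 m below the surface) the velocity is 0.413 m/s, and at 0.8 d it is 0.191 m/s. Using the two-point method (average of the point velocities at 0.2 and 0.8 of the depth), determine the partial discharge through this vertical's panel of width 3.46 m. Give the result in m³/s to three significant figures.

v̄ = (0.413 + 0.191) / 2 = 0.3020 m/s
q = v̄ × d × w = 0.3020 × 2.90 × 3.46 = 3.030 m³/s

3.03 m³/s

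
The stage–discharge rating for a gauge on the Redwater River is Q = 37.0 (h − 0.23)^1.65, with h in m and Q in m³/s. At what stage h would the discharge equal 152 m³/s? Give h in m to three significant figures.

h − h₀ = (Q/C)^(1/b) = (152/37.0)^(1/1.65) = 2.355 m
h = 0.23 + 2.355 = 2.585 m

2.58 m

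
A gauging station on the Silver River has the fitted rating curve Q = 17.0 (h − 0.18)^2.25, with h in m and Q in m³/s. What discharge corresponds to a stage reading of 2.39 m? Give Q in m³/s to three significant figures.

101 m³/s

Q = 17.0 × (2.39 − 0.18)^2.25 = 17.0 × 2.21^2.25 = 101.2 m³/s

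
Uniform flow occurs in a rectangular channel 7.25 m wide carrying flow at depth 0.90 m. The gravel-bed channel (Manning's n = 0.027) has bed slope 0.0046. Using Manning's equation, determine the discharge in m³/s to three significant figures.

13.2 m³/s

A = b·y = 7.25 × 0.90 = 6.525 m²
P = b + 2y = 7.25 + 2×0.90 = 9.050 m
R = A/P = 6.525/9.050 = 0.7210 m
Q = (1/n)·A·R^(2/3)·S^(1/2) = (1/0.027) × 6.525 × 0.7210^(2/3) × 0.0046^(1/2) = 13.18 m³/s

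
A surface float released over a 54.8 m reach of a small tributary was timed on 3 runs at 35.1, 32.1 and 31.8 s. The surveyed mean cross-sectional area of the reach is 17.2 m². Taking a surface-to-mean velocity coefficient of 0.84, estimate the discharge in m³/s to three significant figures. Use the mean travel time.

t̄ = (35.1 + 32.1 + 31.8) / 3 = 33 s
v_surface = L / t̄ = 54.8 / 33 = 1.661 m/s
v_mean = 0.84 × 1.661 = 1.395 m/s
Q = A × v_mean = 17.2 × 1.395 = 23.99 m³/s

24.0 m³/s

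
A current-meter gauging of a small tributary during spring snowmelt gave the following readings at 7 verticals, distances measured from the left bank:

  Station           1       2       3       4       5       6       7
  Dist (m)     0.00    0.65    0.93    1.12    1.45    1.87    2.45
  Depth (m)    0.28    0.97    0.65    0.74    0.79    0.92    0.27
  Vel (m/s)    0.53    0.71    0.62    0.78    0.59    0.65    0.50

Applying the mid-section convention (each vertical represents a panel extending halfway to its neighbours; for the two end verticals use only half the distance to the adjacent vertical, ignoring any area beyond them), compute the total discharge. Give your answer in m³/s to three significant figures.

1.13 m³/s

w_1 = (0.65 − 0.00)/2 = 0.325 m; q_1 = 0.53 × 0.28 × 0.325 = 0.04823 m³/s
w_2 = (0.93 − 0.00)/2 = 0.465 m; q_2 = 0.71 × 0.97 × 0.465 = 0.3202 m³/s
w_3 = (1.12 − 0.65)/2 = 0.235 m; q_3 = 0.62 × 0.65 × 0.235 = 0.09471 m³/s
w_4 = (1.45 − 0.93)/2 = 0.26 m; q_4 = 0.78 × 0.74 × 0.26 = 0.1501 m³/s
w_5 = (1.87 − 1.12)/2 = 0.375 m; q_5 = 0.59 × 0.79 × 0.375 = 0.1748 m³/s
w_6 = (2.45 − 1.45)/2 = 0.5 m; q_6 = 0.65 × 0.92 × 0.5 = 0.2990 m³/s
w_7 = (2.45 − 1.87)/2 = 0.29 m; q_7 = 0.50 × 0.27 × 0.29 = 0.03915 m³/s
Q = Σ qᵢ = 1.126 m³/s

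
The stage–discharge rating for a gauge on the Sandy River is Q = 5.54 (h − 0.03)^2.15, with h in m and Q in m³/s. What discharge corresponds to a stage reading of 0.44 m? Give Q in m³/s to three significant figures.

0.815 m³/s

Q = 5.54 × (0.44 − 0.03)^2.15 = 5.54 × 0.41^2.15 = 0.8147 m³/s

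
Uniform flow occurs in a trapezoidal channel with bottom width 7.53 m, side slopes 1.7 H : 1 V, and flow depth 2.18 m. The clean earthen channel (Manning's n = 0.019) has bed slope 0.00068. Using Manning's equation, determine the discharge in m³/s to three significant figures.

44.4 m³/s

A = (b + z·y)·y = (7.53 + 1.7×2.18)×2.18 = 24.49 m²
P = b + 2y√(1+z²) = 7.53 + 2×2.18×√(1+1.7²) = 16.13 m
R = A/P = 24.49/16.13 = 1.519 m
Q = (1/n)·A·R^(2/3)·S^(1/2) = (1/0.019) × 24.49 × 1.519^(2/3) × 0.00068^(1/2) = 44.42 m³/s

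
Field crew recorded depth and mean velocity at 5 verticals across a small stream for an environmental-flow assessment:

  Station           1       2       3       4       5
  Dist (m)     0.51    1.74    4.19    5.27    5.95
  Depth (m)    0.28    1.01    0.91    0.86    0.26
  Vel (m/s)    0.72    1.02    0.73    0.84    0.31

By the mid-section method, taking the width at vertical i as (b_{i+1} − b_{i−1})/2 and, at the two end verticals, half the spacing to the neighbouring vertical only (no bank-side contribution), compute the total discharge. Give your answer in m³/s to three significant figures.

w_1 = (1.74 − 0.51)/2 = 0.615 m; q_1 = 0.72 × 0.28 × 0.615 = 0.1240 m³/s
w_2 = (4.19 − 0.51)/2 = 1.84 m; q_2 = 1.02 × 1.01 × 1.84 = 1.896 m³/s
w_3 = (5.27 − 1.74)/2 = 1.765 m; q_3 = 0.73 × 0.91 × 1.765 = 1.172 m³/s
w_4 = (5.95 − 4.19)/2 = 0.88 m; q_4 = 0.84 × 0.86 × 0.88 = 0.6357 m³/s
w_5 = (5.95 − 5.27)/2 = 0.34 m; q_5 = 0.31 × 0.26 × 0.34 = 0.02740 m³/s
Q = Σ qᵢ = 3.855 m³/s

3.86 m³/s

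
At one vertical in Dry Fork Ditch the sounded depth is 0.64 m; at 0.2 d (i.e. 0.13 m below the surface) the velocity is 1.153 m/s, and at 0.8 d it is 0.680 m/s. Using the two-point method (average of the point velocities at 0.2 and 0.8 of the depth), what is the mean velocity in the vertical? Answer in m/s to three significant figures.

v̄ = (1.153 + 0.680) / 2 = 0.9165 m/s

0.917 m/s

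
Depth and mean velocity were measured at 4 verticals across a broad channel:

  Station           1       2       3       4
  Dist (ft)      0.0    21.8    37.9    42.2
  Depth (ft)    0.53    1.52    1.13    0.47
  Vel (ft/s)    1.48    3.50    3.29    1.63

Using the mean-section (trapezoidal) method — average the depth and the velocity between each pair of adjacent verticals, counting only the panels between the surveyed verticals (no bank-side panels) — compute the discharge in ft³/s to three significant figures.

Panel 1-2: Δb = 21.8 ft, d̄ = (0.53+1.52)/2 = 1.025, v̄ = (1.48+3.50)/2 = 2.49 → q = 21.8×1.025×2.49 = 55.64 ft³/s
Panel 2-3: Δb = 16.1 ft, d̄ = (1.52+1.13)/2 = 1.325, v̄ = (3.50+3.29)/2 = 3.395 → q = 16.1×1.325×3.395 = 72.42 ft³/s
Panel 3-4: Δb = 4.3 ft, d̄ = (1.13+0.47)/2 = 0.8, v̄ = (3.29+1.63)/2 = 2.46 → q = 4.3×0.8×2.46 = 8.462 ft³/s
Q = Σ q = 136.5 ft³/s

137 ft³/s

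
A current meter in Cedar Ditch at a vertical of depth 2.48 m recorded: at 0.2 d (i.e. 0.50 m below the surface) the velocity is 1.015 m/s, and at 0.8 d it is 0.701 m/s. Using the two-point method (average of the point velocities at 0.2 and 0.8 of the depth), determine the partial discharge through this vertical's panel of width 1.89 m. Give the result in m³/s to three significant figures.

v̄ = (1.015 + 0.701) / 2 = 0.8580 m/s
q = v̄ × d × w = 0.8580 × 2.48 × 1.89 = 4.022 m³/s

4.02 m³/s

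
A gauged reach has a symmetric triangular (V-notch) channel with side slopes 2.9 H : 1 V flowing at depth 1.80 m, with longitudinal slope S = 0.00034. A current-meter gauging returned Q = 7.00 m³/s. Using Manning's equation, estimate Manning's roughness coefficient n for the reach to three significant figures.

0.0222

A = z·y² = 2.9×1.80² = 9.396 m²
P = 2y√(1+z²) = 2×1.80×√(1+2.9²) = 11.04 m
R = A/P = 9.396/11.04 = 0.8508 m
n = (1/Q)·A·R^(2/3)·S^(1/2) = (1/7.00) × 9.396 × 0.8979 × 0.01844 = 0.02222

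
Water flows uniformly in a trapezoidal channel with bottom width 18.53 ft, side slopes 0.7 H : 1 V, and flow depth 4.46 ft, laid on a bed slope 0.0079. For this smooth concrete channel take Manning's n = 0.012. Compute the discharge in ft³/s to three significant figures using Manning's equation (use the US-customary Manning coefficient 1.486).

2350 ft³/s

A = (b + z·y)·y = (18.53 + 0.7×4.46)×4.46 = 96.57 ft²
P = b + 2y√(1+z²) = 18.53 + 2×4.46×√(1+0.7²) = 29.42 ft
R = A/P = 96.57/29.42 = 3.283 ft
Q = (1.486/n)·A·R^(2/3)·S^(1/2) = (1.486/0.012) × 96.57 × 3.283^(2/3) × 0.0079^(1/2) = 2348 ft³/s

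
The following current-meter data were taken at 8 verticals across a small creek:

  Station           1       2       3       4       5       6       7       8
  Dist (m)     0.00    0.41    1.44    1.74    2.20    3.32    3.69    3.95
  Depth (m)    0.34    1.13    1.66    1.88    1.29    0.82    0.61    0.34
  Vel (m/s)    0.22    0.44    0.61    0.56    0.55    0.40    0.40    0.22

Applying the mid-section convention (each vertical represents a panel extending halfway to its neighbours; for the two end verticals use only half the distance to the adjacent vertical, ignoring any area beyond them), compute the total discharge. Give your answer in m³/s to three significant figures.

2.34 m³/s

w_1 = (0.41 − 0.00)/2 = 0.205 m; q_1 = 0.22 × 0.34 × 0.205 = 0.01533 m³/s
w_2 = (1.44 − 0.00)/2 = 0.72 m; q_2 = 0.44 × 1.13 × 0.72 = 0.3580 m³/s
w_3 = (1.74 − 0.41)/2 = 0.665 m; q_3 = 0.61 × 1.66 × 0.665 = 0.6734 m³/s
w_4 = (2.20 − 1.44)/2 = 0.38 m; q_4 = 0.56 × 1.88 × 0.38 = 0.4001 m³/s
w_5 = (3.32 − 1.74)/2 = 0.79 m; q_5 = 0.55 × 1.29 × 0.79 = 0.5605 m³/s
w_6 = (3.69 − 2.20)/2 = 0.745 m; q_6 = 0.40 × 0.82 × 0.745 = 0.2444 m³/s
w_7 = (3.95 − 3.32)/2 = 0.315 m; q_7 = 0.40 × 0.61 × 0.315 = 0.07686 m³/s
w_8 = (3.95 − 3.69)/2 = 0.13 m; q_8 = 0.22 × 0.34 × 0.13 = 0.009724 m³/s
Q = Σ qᵢ = 2.338 m³/s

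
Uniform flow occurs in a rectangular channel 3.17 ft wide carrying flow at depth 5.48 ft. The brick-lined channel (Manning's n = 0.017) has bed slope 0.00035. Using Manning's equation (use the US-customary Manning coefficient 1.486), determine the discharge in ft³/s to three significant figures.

32.6 ft³/s

A = b·y = 3.17 × 5.48 = 17.37 ft²
P = b + 2y = 3.17 + 2×5.48 = 14.13 ft
R = A/P = 17.37/14.13 = 1.229 ft
Q = (1.486/n)·A·R^(2/3)·S^(1/2) = (1.486/0.017) × 17.37 × 1.229^(2/3) × 0.00035^(1/2) = 32.60 ft³/s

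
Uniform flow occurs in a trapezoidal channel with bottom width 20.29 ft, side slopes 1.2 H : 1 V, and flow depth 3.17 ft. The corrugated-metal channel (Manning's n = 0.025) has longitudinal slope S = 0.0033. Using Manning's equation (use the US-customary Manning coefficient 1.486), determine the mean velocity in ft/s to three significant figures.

A = (b + z·y)·y = (20.29 + 1.2×3.17)×3.17 = 76.38 ft²
P = b + 2y√(1+z²) = 20.29 + 2×3.17×√(1+1.2²) = 30.19 ft
R = A/P = 76.38/30.19 = 2.530 ft
Q = (1.486/n)·A·R^(2/3)·S^(1/2) = (1.486/0.025) × 76.38 × 2.530^(2/3) × 0.0033^(1/2) = 484.2 ft³/s
V = Q/A = 484.2/76.38 = 6.339 ft/s

6.34 ft/s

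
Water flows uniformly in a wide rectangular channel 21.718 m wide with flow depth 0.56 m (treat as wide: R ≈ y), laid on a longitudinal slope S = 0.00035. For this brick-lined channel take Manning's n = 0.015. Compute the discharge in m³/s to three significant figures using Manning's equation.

A = b·y = 21.718 × 0.56 = 12.16 m²
Wide channel: R ≈ y = 0.56 m
Q = (1/n)·A·R^(2/3)·S^(1/2) = (1/0.015) × 12.16 × 0.5600^(2/3) × 0.00035^(1/2) = 10.31 m³/s

10.3 m³/s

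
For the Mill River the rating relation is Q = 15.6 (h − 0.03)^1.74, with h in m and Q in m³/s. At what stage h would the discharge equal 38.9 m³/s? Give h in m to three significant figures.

1.72 m

h − h₀ = (Q/C)^(1/b) = (38.9/15.6)^(1/1.74) = 1.691 m
h = 0.03 + 1.691 = 1.721 m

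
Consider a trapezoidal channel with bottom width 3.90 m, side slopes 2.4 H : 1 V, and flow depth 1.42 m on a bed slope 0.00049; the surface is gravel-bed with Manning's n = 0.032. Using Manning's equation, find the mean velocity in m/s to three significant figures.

0.654 m/s

A = (b + z·y)·y = (3.90 + 2.4×1.42)×1.42 = 10.38 m²
P = b + 2y√(1+z²) = 3.90 + 2×1.42×√(1+2.4²) = 11.28 m
R = A/P = 10.38/11.28 = 0.9197 m
Q = (1/n)·A·R^(2/3)·S^(1/2) = (1/0.032) × 10.38 × 0.9197^(2/3) × 0.00049^(1/2) = 6.789 m³/s
V = Q/A = 6.789/10.38 = 0.6542 m/s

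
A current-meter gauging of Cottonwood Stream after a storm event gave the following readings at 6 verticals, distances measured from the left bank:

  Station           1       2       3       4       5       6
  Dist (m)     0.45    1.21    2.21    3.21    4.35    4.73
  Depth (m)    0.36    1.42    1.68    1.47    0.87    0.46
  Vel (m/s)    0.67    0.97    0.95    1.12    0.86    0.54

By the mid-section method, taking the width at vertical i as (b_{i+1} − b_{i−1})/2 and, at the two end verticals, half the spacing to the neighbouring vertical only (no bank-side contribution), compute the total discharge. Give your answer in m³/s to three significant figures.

5.28 m³/s

w_1 = (1.21 − 0.45)/2 = 0.38 m; q_1 = 0.67 × 0.36 × 0.38 = 0.09166 m³/s
w_2 = (2.21 − 0.45)/2 = 0.88 m; q_2 = 0.97 × 1.42 × 0.88 = 1.212 m³/s
w_3 = (3.21 − 1.21)/2 = 1 m; q_3 = 0.95 × 1.68 × 1 = 1.596 m³/s
w_4 = (4.35 − 2.21)/2 = 1.07 m; q_4 = 1.12 × 1.47 × 1.07 = 1.762 m³/s
w_5 = (4.73 − 3.21)/2 = 0.76 m; q_5 = 0.86 × 0.87 × 0.76 = 0.5686 m³/s
w_6 = (4.73 − 4.35)/2 = 0.19 m; q_6 = 0.54 × 0.46 × 0.19 = 0.04720 m³/s
Q = Σ qᵢ = 5.277 m³/s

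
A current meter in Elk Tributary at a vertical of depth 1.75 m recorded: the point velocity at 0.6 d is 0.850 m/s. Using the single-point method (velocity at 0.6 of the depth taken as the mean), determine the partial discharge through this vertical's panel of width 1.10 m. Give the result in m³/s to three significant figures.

v̄ = v₀.₆ = 0.850 m/s
q = v̄ × d × w = 0.8500 × 1.75 × 1.10 = 1.636 m³/s

1.64 m³/s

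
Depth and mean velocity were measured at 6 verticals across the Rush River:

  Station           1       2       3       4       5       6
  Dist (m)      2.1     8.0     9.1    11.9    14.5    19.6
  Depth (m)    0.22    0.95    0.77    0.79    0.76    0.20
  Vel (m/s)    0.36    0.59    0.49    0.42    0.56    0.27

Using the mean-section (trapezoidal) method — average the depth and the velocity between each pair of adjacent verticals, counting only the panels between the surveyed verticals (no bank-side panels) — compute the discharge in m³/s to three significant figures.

Panel 1-2: Δb = 5.9 m, d̄ = (0.22+0.95)/2 = 0.585, v̄ = (0.36+0.59)/2 = 0.475 → q = 5.9×0.585×0.475 = 1.639 m³/s
Panel 2-3: Δb = 1.1 m, d̄ = (0.95+0.77)/2 = 0.86, v̄ = (0.59+0.49)/2 = 0.54 → q = 1.1×0.86×0.54 = 0.5108 m³/s
Panel 3-4: Δb = 2.8 m, d̄ = (0.77+0.79)/2 = 0.78, v̄ = (0.49+0.42)/2 = 0.455 → q = 2.8×0.78×0.455 = 0.9937 m³/s
Panel 4-5: Δb = 2.6 m, d̄ = (0.79+0.76)/2 = 0.775, v̄ = (0.42+0.56)/2 = 0.49 → q = 2.6×0.775×0.49 = 0.9874 m³/s
Panel 5-6: Δb = 5.1 m, d̄ = (0.76+0.20)/2 = 0.48, v̄ = (0.56+0.27)/2 = 0.415 → q = 5.1×0.48×0.415 = 1.016 m³/s
Q = Σ q = 5.147 m³/s

5.15 m³/s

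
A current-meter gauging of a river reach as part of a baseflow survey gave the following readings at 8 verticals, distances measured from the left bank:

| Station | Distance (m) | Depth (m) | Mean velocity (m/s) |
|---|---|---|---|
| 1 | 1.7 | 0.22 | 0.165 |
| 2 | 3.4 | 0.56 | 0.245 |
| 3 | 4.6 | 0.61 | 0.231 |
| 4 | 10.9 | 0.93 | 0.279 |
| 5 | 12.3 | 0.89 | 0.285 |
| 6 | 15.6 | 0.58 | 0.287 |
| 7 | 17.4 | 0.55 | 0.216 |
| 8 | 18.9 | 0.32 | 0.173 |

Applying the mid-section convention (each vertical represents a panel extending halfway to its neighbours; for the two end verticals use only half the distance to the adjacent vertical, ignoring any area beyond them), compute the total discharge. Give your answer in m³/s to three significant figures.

w_1 = (3.4 − 1.7)/2 = 0.85 m; q_1 = 0.165 × 0.22 × 0.85 = 0.03086 m³/s
w_2 = (4.6 − 1.7)/2 = 1.45 m; q_2 = 0.245 × 0.56 × 1.45 = 0.1989 m³/s
w_3 = (10.9 − 3.4)/2 = 3.75 m; q_3 = 0.231 × 0.61 × 3.75 = 0.5284 m³/s
w_4 = (12.3 − 4.6)/2 = 3.85 m; q_4 = 0.279 × 0.93 × 3.85 = 0.9990 m³/s
w_5 = (15.6 − 10.9)/2 = 2.35 m; q_5 = 0.285 × 0.89 × 2.35 = 0.5961 m³/s
w_6 = (17.4 − 12.3)/2 = 2.55 m; q_6 = 0.287 × 0.58 × 2.55 = 0.4245 m³/s
w_7 = (18.9 − 15.6)/2 = 1.65 m; q_7 = 0.216 × 0.55 × 1.65 = 0.1960 m³/s
w_8 = (18.9 − 17.4)/2 = 0.75 m; q_8 = 0.173 × 0.32 × 0.75 = 0.04152 m³/s
Q = Σ qᵢ = 3.015 m³/s

3.02 m³/s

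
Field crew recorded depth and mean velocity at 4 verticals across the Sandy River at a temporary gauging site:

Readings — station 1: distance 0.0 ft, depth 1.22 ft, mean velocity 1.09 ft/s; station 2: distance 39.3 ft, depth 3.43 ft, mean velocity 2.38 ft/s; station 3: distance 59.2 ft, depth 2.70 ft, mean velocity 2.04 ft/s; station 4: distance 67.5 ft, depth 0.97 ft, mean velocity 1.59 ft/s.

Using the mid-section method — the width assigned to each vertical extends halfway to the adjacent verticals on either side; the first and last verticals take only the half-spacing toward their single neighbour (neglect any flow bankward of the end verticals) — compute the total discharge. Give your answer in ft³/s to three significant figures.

w_1 = (39.3 − 0.0)/2 = 19.65 ft; q_1 = 1.09 × 1.22 × 19.65 = 26.13 ft³/s
w_2 = (59.2 − 0.0)/2 = 29.6 ft; q_2 = 2.38 × 3.43 × 29.6 = 241.6 ft³/s
w_3 = (67.5 − 39.3)/2 = 14.1 ft; q_3 = 2.04 × 2.70 × 14.1 = 77.66 ft³/s
w_4 = (67.5 − 59.2)/2 = 4.15 ft; q_4 = 1.59 × 0.97 × 4.15 = 6.401 ft³/s
Q = Σ qᵢ = 351.8 ft³/s

352 ft³/s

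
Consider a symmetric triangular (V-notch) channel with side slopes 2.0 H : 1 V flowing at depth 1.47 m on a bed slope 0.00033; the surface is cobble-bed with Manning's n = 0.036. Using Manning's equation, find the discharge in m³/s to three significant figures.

A = z·y² = 2.0×1.47² = 4.322 m²
P = 2y√(1+z²) = 2×1.47×√(1+2.0²) = 6.574 m
R = A/P = 4.322/6.574 = 0.6574 m
Q = (1/n)·A·R^(2/3)·S^(1/2) = (1/0.036) × 4.322 × 0.6574^(2/3) × 0.00033^(1/2) = 1.649 m³/s

1.65 m³/s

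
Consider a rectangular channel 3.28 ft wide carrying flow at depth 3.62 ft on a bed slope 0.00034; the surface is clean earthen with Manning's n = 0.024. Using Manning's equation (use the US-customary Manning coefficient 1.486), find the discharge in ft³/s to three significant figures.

14.7 ft³/s

A = b·y = 3.28 × 3.62 = 11.87 ft²
P = b + 2y = 3.28 + 2×3.62 = 10.52 ft
R = A/P = 11.87/10.52 = 1.129 ft
Q = (1.486/n)·A·R^(2/3)·S^(1/2) = (1.486/0.024) × 11.87 × 1.129^(2/3) × 0.00034^(1/2) = 14.70 ft³/s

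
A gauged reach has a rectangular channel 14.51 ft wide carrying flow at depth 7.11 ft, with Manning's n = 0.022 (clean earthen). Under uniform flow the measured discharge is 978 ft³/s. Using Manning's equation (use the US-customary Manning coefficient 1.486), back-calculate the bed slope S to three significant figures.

0.00358

A = b·y = 14.51 × 7.11 = 103.2 ft²
P = b + 2y = 14.51 + 2×7.11 = 28.73 ft
R = A/P = 103.2/28.73 = 3.591 ft
S = (Q·n / (1.486·A·R^(2/3)))² = (978×0.022 / (1.486×103.2×2.345))² = 0.003582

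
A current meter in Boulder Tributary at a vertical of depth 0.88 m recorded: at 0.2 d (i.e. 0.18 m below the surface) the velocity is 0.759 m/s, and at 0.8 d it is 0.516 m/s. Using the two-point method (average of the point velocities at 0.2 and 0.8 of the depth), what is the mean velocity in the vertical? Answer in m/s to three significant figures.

v̄ = (0.759 + 0.516) / 2 = 0.6375 m/s

0.638 m/s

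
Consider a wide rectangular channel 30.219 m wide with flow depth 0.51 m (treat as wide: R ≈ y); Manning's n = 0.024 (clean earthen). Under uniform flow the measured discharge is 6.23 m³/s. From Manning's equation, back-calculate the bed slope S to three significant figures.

A = b·y = 30.219 × 0.51 = 15.41 m²
Wide channel: R ≈ y = 0.51 m
S = (Q·n / (1·A·R^(2/3)))² = (6.23×0.024 / (1×15.41×0.6383))² = 0.0002310

0.000231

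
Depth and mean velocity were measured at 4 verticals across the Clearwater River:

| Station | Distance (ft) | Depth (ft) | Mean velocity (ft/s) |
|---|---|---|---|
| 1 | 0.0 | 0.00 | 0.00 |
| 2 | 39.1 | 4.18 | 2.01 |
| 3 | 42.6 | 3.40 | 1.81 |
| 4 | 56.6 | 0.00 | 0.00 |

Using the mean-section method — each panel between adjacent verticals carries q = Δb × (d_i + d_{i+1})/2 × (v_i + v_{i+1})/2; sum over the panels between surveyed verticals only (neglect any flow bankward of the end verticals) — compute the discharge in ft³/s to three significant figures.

Panel 1-2: Δb = 39.1 ft, d̄ = (0.00+4.18)/2 = 2.09, v̄ = (0.00+2.01)/2 = 1.005 → q = 39.1×2.09×1.005 = 82.13 ft³/s
Panel 2-3: Δb = 3.5 ft, d̄ = (4.18+3.40)/2 = 3.79, v̄ = (2.01+1.81)/2 = 1.91 → q = 3.5×3.79×1.91 = 25.34 ft³/s
Panel 3-4: Δb = 14 ft, d̄ = (3.40+0.00)/2 = 1.7, v̄ = (1.81+0.00)/2 = 0.905 → q = 14×1.7×0.905 = 21.54 ft³/s
Q = Σ q = 129.0 ft³/s

129 ft³/s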